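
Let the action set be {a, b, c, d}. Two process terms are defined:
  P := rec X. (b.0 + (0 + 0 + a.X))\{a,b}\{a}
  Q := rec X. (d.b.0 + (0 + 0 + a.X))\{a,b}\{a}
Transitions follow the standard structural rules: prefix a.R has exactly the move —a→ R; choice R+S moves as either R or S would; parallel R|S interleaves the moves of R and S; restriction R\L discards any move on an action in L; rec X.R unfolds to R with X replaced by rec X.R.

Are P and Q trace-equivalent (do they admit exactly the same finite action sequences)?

Reachable graph of P (1 states):
  m0 = rec X. (b.0 + (0 + 0 + a.X))\{a,b}\{a} ⊢ stopped
Reachable graph of Q (2 states):
  n0 = rec X. (d.b.0 + (0 + 0 + a.X))\{a,b}\{a} ⊢ --d--▸ n1
  n1 = (b.0)\{a,b}\{a} ⊢ stopped
Run σ = ⟨d⟩ on Q: start {n0}
  step 1 (d): {n1}
  — Q admits the full trace.
Run σ = ⟨d⟩ on P: start {m0}
  step 1 (d): ∅ (P stuck)

trace-distinct — witness ⟨d⟩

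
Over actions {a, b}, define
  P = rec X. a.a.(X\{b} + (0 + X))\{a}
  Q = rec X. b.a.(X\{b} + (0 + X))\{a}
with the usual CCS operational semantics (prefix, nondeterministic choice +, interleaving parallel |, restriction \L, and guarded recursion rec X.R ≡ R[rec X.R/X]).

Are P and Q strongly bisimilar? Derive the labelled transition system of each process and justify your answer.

LTS(P): 3 reachable states
  p0 = rec X. a.a.(X\{b} + (0 + X))\{a} :: -a-> p1
  p1 = a.((rec X. a.a.(X\{b} + (0 + X))\{a})\{b} + (0 + (rec X. a.a.(X\{b} + (0 + X))\{a})))\{a} :: -a-> p2
  p2 = ((rec X. a.a.(X\{b} + (0 + X))\{a})\{b} + (0 + (rec X. a.a.(X\{b} + (0 + X))\{a})))\{a} :: stopped
LTS(Q): 4 reachable states
  q0 = rec X. b.a.(X\{b} + (0 + X))\{a} :: -b-> q1
  q1 = a.((rec X. b.a.(X\{b} + (0 + X))\{a})\{b} + (0 + (rec X. b.a.(X\{b} + (0 + X))\{a})))\{a} :: -a-> q2
  q2 = ((rec X. b.a.(X\{b} + (0 + X))\{a})\{b} + (0 + (rec X. b.a.(X\{b} + (0 + X))\{a})))\{a} :: -b-> q3
  q3 = (a.((rec X. b.a.(X\{b} + (0 + X))\{a})\{b} + (0 + (rec X. b.a.(X\{b} + (0 + X))\{a})))\{a})\{a} :: stopped
Partition-refinement fixed point:
  B0 = {p0}
  B1 = {p1}
  B2 = {p2, q3}
  B3 = {q0}
  B4 = {q1}
  B5 = {q2}
p0 ∈ B0, q0 ∈ B3 → different blocks

not bisimilar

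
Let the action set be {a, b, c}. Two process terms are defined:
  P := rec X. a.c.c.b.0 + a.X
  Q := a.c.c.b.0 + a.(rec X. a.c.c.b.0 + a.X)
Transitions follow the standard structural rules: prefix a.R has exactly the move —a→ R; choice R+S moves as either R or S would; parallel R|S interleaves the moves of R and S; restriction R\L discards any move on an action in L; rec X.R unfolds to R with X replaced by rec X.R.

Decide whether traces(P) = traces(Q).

P's transition system — 5 states:
  s0 = rec X. a.c.c.b.0 + a.X ⊢ --a--▸ s0, --a--▸ s1
  s1 = c.c.b.0 ⊢ --c--▸ s2
  s2 = c.b.0 ⊢ --c--▸ s3
  s3 = b.0 ⊢ --b--▸ s4
  s4 = 0 ⊢ (no moves)
Q's transition system — 6 states:
  t0 = a.c.c.b.0 + a.(rec X. a.c.c.b.0 + a.X) ⊢ --a--▸ t1, --a--▸ t2
  t1 = c.c.b.0 ⊢ --c--▸ t3
  t2 = rec X. a.c.c.b.0 + a.X ⊢ --a--▸ t1, --a--▸ t2
  t3 = c.b.0 ⊢ --c--▸ t4
  t4 = b.0 ⊢ --b--▸ t5
  t5 = 0 ⊢ (no moves)
Bisimilarity quotient blocks:
  B0 = {s0, t0, t2}
  B1 = {s1, t1}
  B2 = {s2, t3}
  B3 = {s3, t4}
  B4 = {s4, t5}
s0 ∈ B0, t0 ∈ B0 → same block
Bisimilar ⇒ trace-equivalent.

traces(P) = traces(Q)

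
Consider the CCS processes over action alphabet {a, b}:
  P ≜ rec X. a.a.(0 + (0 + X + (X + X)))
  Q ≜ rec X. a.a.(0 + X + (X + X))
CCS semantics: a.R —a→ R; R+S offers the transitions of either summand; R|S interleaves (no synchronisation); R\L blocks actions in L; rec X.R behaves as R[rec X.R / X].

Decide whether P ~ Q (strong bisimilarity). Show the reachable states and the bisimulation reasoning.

YES

Reachable graph of P (3 states):
  u0 = rec X. a.a.(0 + (0 + X + (X + X))) → =a=> u1
  u1 = a.(0 + (0 + (rec X. a.a.(0 + (0 + X + (X + X)))) + ((rec X. a.a.(0 + (0 + X + (X + X)))) + (rec X. a.a.(0 + (0 + X + (X + X))))))) → =a=> u2
  u2 = 0 + (0 + (rec X. a.a.(0 + (0 + X + (X + X)))) + ((rec X. a.a.(0 + (0 + X + (X + X)))) + (rec X. a.a.(0 + (0 + X + (X + X)))))) → =a=> u1
Reachable graph of Q (3 states):
  v0 = rec X. a.a.(0 + X + (X + X)) → =a=> v1
  v1 = a.(0 + (rec X. a.a.(0 + X + (X + X))) + ((rec X. a.a.(0 + X + (X + X))) + (rec X. a.a.(0 + X + (X + X))))) → =a=> v2
  v2 = 0 + (rec X. a.a.(0 + X + (X + X))) + ((rec X. a.a.(0 + X + (X + X))) + (rec X. a.a.(0 + X + (X + X)))) → =a=> v1
Coarsest stable partition (strong bisimilarity classes):
  B0 = {u0, u1, u2, v0, v1, v2}
u0 ∈ B0, v0 ∈ B0 → same block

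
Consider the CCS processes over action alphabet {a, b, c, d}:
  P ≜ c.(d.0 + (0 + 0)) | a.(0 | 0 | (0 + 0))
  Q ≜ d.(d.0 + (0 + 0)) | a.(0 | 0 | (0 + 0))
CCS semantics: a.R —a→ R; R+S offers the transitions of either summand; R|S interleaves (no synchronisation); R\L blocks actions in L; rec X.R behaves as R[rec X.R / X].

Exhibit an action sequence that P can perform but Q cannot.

c

LTS(P): 6 reachable states
  u0 = c.(d.0 + (0 + 0)) | a.(0 | 0 | (0 + 0)) | --a--▸ u1, --c--▸ u2
  u1 = c.(d.0 + (0 + 0)) | (0 | 0 | (0 + 0)) | --c--▸ u3
  u2 = (d.0 + (0 + 0)) | a.(0 | 0 | (0 + 0)) | --a--▸ u3, --d--▸ u4
  u3 = (d.0 + (0 + 0)) | (0 | 0 | (0 + 0)) | --d--▸ u5
  u4 = 0 | a.(0 | 0 | (0 + 0)) | --a--▸ u5
  u5 = 0 | (0 | 0 | (0 + 0)) | (no moves)
LTS(Q): 6 reachable states
  v0 = d.(d.0 + (0 + 0)) | a.(0 | 0 | (0 + 0)) | --a--▸ v1, --d--▸ v2
  v1 = d.(d.0 + (0 + 0)) | (0 | 0 | (0 + 0)) | --d--▸ v3
  v2 = (d.0 + (0 + 0)) | a.(0 | 0 | (0 + 0)) | --a--▸ v3, --d--▸ v4
  v3 = (d.0 + (0 + 0)) | (0 | 0 | (0 + 0)) | --d--▸ v5
  v4 = 0 | a.(0 | 0 | (0 + 0)) | --a--▸ v5
  v5 = 0 | (0 | 0 | (0 + 0)) | (no moves)
Run σ = ⟨c⟩ on P: start {u0}
  step 1 (c): {u2}
  ✓ P
Run σ = ⟨c⟩ on Q: start {v0}
  step 1 (c): no successor for Q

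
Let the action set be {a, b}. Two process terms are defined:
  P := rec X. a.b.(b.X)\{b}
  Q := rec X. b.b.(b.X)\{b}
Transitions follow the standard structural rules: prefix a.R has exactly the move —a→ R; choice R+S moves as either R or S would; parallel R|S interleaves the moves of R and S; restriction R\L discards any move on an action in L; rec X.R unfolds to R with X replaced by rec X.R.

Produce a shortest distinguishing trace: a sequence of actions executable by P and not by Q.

a

Reachable graph of P (3 states):
  m0 = rec X. a.b.(b.X)\{b} has moves ··a··> m1
  m1 = b.(b.(rec X. a.b.(b.X)\{b}))\{b} has moves ··b··> m2
  m2 = (b.(rec X. a.b.(b.X)\{b}))\{b} has moves stopped
Reachable graph of Q (3 states):
  n0 = rec X. b.b.(b.X)\{b} has moves ··b··> n1
  n1 = b.(b.(rec X. b.b.(b.X)\{b}))\{b} has moves ··b··> n2
  n2 = (b.(rec X. b.b.(b.X)\{b}))\{b} has moves stopped
Trace ⟨a⟩ through P, begin at {m0}:
  step 1 (a): {m1}
  P completes σ.
Trace ⟨a⟩ through Q, begin at {n0}:
  step 1 (a): no successor for Q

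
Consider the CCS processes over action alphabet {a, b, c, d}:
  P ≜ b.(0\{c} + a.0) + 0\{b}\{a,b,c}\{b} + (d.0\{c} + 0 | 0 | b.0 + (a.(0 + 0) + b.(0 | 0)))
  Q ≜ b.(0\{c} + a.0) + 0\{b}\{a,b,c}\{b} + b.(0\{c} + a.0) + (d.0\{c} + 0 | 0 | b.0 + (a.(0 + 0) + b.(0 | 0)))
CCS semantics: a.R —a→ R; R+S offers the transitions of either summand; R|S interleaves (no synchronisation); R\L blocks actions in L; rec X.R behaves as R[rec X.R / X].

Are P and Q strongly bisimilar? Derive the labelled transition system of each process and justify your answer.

Reachable graph of P (7 states):
  s0 = b.(0\{c} + a.0) + 0\{b}\{a,b,c}\{b} + (d.0\{c} + 0 | 0 | b.0 + (a.(0 + 0) + b.(0 | 0))) → ··a··> s1, ··b··> s2, ··b··> s3, ··b··> s4, ··d··> s5
  s1 = 0 + 0 → ·
  s2 = 0 | 0 → ·
  s3 = 0 | 0 | 0 → ·
  s4 = 0\{c} + a.0 → ··a··> s6
  s5 = 0\{c} → ·
  s6 = 0 → ·
Reachable graph of Q (7 states):
  t0 = b.(0\{c} + a.0) + 0\{b}\{a,b,c}\{b} + b.(0\{c} + a.0) + (d.0\{c} + 0 | 0 | b.0 + (a.(0 + 0) + b.(0 | 0))) → ··a··> t1, ··b··> t2, ··b··> t3, ··b··> t4, ··d··> t5
  t1 = 0 + 0 → ·
  t2 = 0 | 0 → ·
  t3 = 0 | 0 | 0 → ·
  t4 = 0\{c} + a.0 → ··a··> t6
  t5 = 0\{c} → ·
  t6 = 0 → ·
Bisimilarity quotient blocks:
  B0 = {s0, t0}
  B1 = {s4, t4}
  B2 = {s1, s2, s3, s5, s6, t1, t2, t3, t5, t6}
s0 ∈ B0, t0 ∈ B0 → same block

bisimilar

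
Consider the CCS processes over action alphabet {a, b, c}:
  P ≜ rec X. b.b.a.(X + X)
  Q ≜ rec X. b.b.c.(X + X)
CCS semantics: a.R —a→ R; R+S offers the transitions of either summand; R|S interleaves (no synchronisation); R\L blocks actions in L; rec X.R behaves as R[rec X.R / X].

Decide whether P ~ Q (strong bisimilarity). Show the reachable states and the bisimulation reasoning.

P ≁ Q

LTS(P): 4 reachable states
  m0 = rec X. b.b.a.(X + X) :: -b-> m1
  m1 = b.a.((rec X. b.b.a.(X + X)) + (rec X. b.b.a.(X + X))) :: -b-> m2
  m2 = a.((rec X. b.b.a.(X + X)) + (rec X. b.b.a.(X + X))) :: -a-> m3
  m3 = (rec X. b.b.a.(X + X)) + (rec X. b.b.a.(X + X)) :: -b-> m1
LTS(Q): 4 reachable states
  n0 = rec X. b.b.c.(X + X) :: -b-> n1
  n1 = b.c.((rec X. b.b.c.(X + X)) + (rec X. b.b.c.(X + X))) :: -b-> n2
  n2 = c.((rec X. b.b.c.(X + X)) + (rec X. b.b.c.(X + X))) :: -c-> n3
  n3 = (rec X. b.b.c.(X + X)) + (rec X. b.b.c.(X + X)) :: -b-> n1
Partition-refinement fixed point:
  B0 = {m0, m3}
  B1 = {m1}
  B2 = {m2}
  B3 = {n0, n3}
  B4 = {n1}
  B5 = {n2}
m0 ∈ B0, n0 ∈ B3 → different blocks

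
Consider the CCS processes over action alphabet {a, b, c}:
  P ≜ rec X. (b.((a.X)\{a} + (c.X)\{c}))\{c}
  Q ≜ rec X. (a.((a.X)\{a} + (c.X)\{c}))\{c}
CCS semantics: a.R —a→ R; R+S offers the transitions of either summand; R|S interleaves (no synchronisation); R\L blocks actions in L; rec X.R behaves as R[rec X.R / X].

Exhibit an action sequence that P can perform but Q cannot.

b

LTS(P): 2 reachable states
  u0 = rec X. (b.((a.X)\{a} + (c.X)\{c}))\{c} | --b--▸ u1
  u1 = ((a.(rec X. (b.((a.X)\{a} + (c.X)\{c}))\{c}))\{a} + (c.(rec X. (b.((a.X)\{a} + (c.X)\{c}))\{c}))\{c})\{c} | ∅
LTS(Q): 2 reachable states
  v0 = rec X. (a.((a.X)\{a} + (c.X)\{c}))\{c} | --a--▸ v1
  v1 = ((a.(rec X. (a.((a.X)\{a} + (c.X)\{c}))\{c}))\{a} + (c.(rec X. (a.((a.X)\{a} + (c.X)\{c}))\{c}))\{c})\{c} | ∅
Run σ = ⟨b⟩ on P: start {u0}
  after b @ step 1: {u1}
  ✓ P
Run σ = ⟨b⟩ on Q: start {v0}
  after b @ step 1: ∅  — Q cannot continue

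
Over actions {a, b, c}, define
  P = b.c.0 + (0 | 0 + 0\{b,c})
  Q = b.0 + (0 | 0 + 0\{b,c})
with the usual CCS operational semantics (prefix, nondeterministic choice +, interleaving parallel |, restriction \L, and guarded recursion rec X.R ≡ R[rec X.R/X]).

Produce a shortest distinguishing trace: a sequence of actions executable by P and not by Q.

bc

Reachable graph of P (3 states):
  p0 = b.c.0 + (0 | 0 + 0\{b,c}) ⊢ —b→ p1
  p1 = c.0 ⊢ —c→ p2
  p2 = 0 ⊢ (no moves)
Reachable graph of Q (2 states):
  q0 = b.0 + (0 | 0 + 0\{b,c}) ⊢ —b→ q1
  q1 = 0 ⊢ (no moves)
Trace ⟨bc⟩ through P, begin at {p0}:
  step 1 (b): {p1}
  step 2 (c): {p2}
  P completes σ.
Trace ⟨bc⟩ through Q, begin at {q0}:
  step 1 (b): {q1}
  step 2 (c): no successor for Q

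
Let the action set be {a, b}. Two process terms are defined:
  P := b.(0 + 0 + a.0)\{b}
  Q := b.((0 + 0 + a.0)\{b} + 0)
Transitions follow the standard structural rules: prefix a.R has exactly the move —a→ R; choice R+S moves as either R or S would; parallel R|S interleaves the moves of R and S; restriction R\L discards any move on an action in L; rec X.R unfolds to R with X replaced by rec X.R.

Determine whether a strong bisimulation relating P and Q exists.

P's transition system — 3 states:
  m0 = b.(0 + 0 + a.0)\{b} ⊢ ··b··> m1
  m1 = (0 + 0 + a.0)\{b} ⊢ ··a··> m2
  m2 = 0\{b} ⊢ ·
Q's transition system — 3 states:
  n0 = b.((0 + 0 + a.0)\{b} + 0) ⊢ ··b··> n1
  n1 = (0 + 0 + a.0)\{b} + 0 ⊢ ··a··> n2
  n2 = 0\{b} ⊢ ·
Partition-refinement fixed point:
  B0 = {m0, n0}
  B1 = {m1, n1}
  B2 = {m2, n2}
m0 ∈ B0, n0 ∈ B0 → same block

bisimilar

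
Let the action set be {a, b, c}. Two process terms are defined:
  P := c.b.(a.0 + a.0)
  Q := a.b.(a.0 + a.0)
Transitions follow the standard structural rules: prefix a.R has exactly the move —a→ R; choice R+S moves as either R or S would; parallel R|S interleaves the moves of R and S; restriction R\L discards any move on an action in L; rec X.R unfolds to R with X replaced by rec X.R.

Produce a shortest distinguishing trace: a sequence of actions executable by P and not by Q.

c

LTS(P): 4 reachable states
  u0 = c.b.(a.0 + a.0) has moves --c--▸ u1
  u1 = b.(a.0 + a.0) has moves --b--▸ u2
  u2 = a.0 + a.0 has moves --a--▸ u3
  u3 = 0 has moves stopped
LTS(Q): 4 reachable states
  v0 = a.b.(a.0 + a.0) has moves --a--▸ v1
  v1 = b.(a.0 + a.0) has moves --b--▸ v2
  v2 = a.0 + a.0 has moves --a--▸ v3
  v3 = 0 has moves stopped
Trace ⟨c⟩ through P, begin at {u0}:
  [1] c ⇒ {u1}
  — P admits the full trace.
Trace ⟨c⟩ through Q, begin at {v0}:
  [1] c ⇒ ∅  — Q cannot continue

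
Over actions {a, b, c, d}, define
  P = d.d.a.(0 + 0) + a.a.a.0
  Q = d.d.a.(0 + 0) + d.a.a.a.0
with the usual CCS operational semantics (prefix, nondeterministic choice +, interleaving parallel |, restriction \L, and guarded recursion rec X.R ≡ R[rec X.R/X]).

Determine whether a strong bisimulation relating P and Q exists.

P ≁ Q

LTS(P): 7 reachable states
  s0 = d.d.a.(0 + 0) + a.a.a.0 | --a--▸ s1, --d--▸ s2
  s1 = a.a.0 | --a--▸ s3
  s2 = d.a.(0 + 0) | --d--▸ s4
  s3 = a.0 | --a--▸ s5
  s4 = a.(0 + 0) | --a--▸ s6
  s5 = 0 | ·
  s6 = 0 + 0 | ·
LTS(Q): 8 reachable states
  t0 = d.d.a.(0 + 0) + d.a.a.a.0 | --d--▸ t1, --d--▸ t2
  t1 = a.a.a.0 | --a--▸ t3
  t2 = d.a.(0 + 0) | --d--▸ t4
  t3 = a.a.0 | --a--▸ t5
  t4 = a.(0 + 0) | --a--▸ t6
  t5 = a.0 | --a--▸ t7
  t6 = 0 + 0 | ·
  t7 = 0 | ·
Coarsest stable partition (strong bisimilarity classes):
  B0 = {s0}
  B1 = {s2, t2}
  B2 = {s3, s4, t4, t5}
  B3 = {s5, s6, t6, t7}
  B4 = {s1, t3}
  B5 = {t0}
  B6 = {t1}
s0 ∈ B0, t0 ∈ B5 → different blocks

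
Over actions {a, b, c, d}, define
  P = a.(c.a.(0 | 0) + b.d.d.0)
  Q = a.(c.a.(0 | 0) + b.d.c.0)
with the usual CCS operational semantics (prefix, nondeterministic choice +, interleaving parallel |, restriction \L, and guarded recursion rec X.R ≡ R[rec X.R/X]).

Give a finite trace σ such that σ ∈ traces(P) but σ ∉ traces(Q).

abdd

P's transition system — 7 states:
  p0 = a.(c.a.(0 | 0) + b.d.d.0) has moves —a→ p1
  p1 = c.a.(0 | 0) + b.d.d.0 has moves —b→ p2, —c→ p3
  p2 = d.d.0 has moves —d→ p4
  p3 = a.(0 | 0) has moves —a→ p5
  p4 = d.0 has moves —d→ p6
  p5 = 0 | 0 has moves (no moves)
  p6 = 0 has moves (no moves)
Q's transition system — 7 states:
  q0 = a.(c.a.(0 | 0) + b.d.c.0) has moves —a→ q1
  q1 = c.a.(0 | 0) + b.d.c.0 has moves —b→ q2, —c→ q3
  q2 = d.c.0 has moves —d→ q4
  q3 = a.(0 | 0) has moves —a→ q5
  q4 = c.0 has moves —c→ q6
  q5 = 0 | 0 has moves (no moves)
  q6 = 0 has moves (no moves)
Trace ⟨abdd⟩ through P, begin at {p0}:
  [1] a ⇒ {p1}
  [2] b ⇒ {p2}
  [3] d ⇒ {p4}
  [4] d ⇒ {p6}
  ✓ P
Trace ⟨abdd⟩ through Q, begin at {q0}:
  [1] a ⇒ {q1}
  [2] b ⇒ {q2}
  [3] d ⇒ {q4}
  [4] d ⇒ ∅ (Q stuck)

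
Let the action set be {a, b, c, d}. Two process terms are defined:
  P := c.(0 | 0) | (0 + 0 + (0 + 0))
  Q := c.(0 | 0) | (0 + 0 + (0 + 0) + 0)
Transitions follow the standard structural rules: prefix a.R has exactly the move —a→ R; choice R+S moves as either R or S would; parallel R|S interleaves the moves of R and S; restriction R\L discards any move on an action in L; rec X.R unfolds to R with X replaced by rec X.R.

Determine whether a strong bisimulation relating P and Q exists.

LTS(P): 2 reachable states
  s0 = c.(0 | 0) | (0 + 0 + (0 + 0)) ⊢ ··c··> s1
  s1 = 0 | 0 | (0 + 0 + (0 + 0)) ⊢ ·
LTS(Q): 2 reachable states
  t0 = c.(0 | 0) | (0 + 0 + (0 + 0) + 0) ⊢ ··c··> t1
  t1 = 0 | 0 | (0 + 0 + (0 + 0) + 0) ⊢ ·
Partition-refinement fixed point:
  B0 = {s0, t0}
  B1 = {s1, t1}
s0 ∈ B0, t0 ∈ B0 → same block

bisimilar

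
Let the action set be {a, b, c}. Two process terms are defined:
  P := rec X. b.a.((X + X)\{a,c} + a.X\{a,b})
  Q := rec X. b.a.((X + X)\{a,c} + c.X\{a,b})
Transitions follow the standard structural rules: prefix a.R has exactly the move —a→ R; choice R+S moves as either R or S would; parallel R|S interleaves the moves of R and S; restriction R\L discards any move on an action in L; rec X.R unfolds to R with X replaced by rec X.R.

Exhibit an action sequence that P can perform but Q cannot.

LTS(P): 5 reachable states
  p0 = rec X. b.a.((X + X)\{a,c} + a.X\{a,b}) has moves —b→ p1
  p1 = a.(((rec X. b.a.((X + X)\{a,c} + a.X\{a,b})) + (rec X. b.a.((X + X)\{a,c} + a.X\{a,b})))\{a,c} + a.(rec X. b.a.((X + X)\{a,c} + a.X\{a,b}))\{a,b}) has moves —a→ p2
  p2 = ((rec X. b.a.((X + X)\{a,c} + a.X\{a,b})) + (rec X. b.a.((X + X)\{a,c} + a.X\{a,b})))\{a,c} + a.(rec X. b.a.((X + X)\{a,c} + a.X\{a,b}))\{a,b} has moves —a→ p3, —b→ p4
  p3 = (rec X. b.a.((X + X)\{a,c} + a.X\{a,b}))\{a,b} has moves stopped
  p4 = (a.(((rec X. b.a.((X + X)\{a,c} + a.X\{a,b})) + (rec X. b.a.((X + X)\{a,c} + a.X\{a,b})))\{a,c} + a.(rec X. b.a.((X + X)\{a,c} + a.X\{a,b}))\{a,b}))\{a,c} has moves stopped
LTS(Q): 5 reachable states
  q0 = rec X. b.a.((X + X)\{a,c} + c.X\{a,b}) has moves —b→ q1
  q1 = a.(((rec X. b.a.((X + X)\{a,c} + c.X\{a,b})) + (rec X. b.a.((X + X)\{a,c} + c.X\{a,b})))\{a,c} + c.(rec X. b.a.((X + X)\{a,c} + c.X\{a,b}))\{a,b}) has moves —a→ q2
  q2 = ((rec X. b.a.((X + X)\{a,c} + c.X\{a,b})) + (rec X. b.a.((X + X)\{a,c} + c.X\{a,b})))\{a,c} + c.(rec X. b.a.((X + X)\{a,c} + c.X\{a,b}))\{a,b} has moves —b→ q3, —c→ q4
  q3 = (a.(((rec X. b.a.((X + X)\{a,c} + c.X\{a,b})) + (rec X. b.a.((X + X)\{a,c} + c.X\{a,b})))\{a,c} + c.(rec X. b.a.((X + X)\{a,c} + c.X\{a,b}))\{a,b}))\{a,c} has moves stopped
  q4 = (rec X. b.a.((X + X)\{a,c} + c.X\{a,b}))\{a,b} has moves stopped
Run σ = ⟨baa⟩ on P: start {p0}
  step 1 (b): {p1}
  step 2 (a): {p2}
  step 3 (a): {p3}
  P completes σ.
Run σ = ⟨baa⟩ on Q: start {q0}
  step 1 (b): {q1}
  step 2 (a): {q2}
  step 3 (a): ∅  — Q cannot continue

baa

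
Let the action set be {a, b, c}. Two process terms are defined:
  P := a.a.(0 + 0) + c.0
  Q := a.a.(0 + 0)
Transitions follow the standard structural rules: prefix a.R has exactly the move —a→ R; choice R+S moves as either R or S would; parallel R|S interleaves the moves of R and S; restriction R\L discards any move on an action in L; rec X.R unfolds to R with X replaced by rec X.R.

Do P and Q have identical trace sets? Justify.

LTS(P): 4 reachable states
  m0 = a.a.(0 + 0) + c.0 → ··a··> m1, ··c··> m2
  m1 = a.(0 + 0) → ··a··> m3
  m2 = 0 → ∅
  m3 = 0 + 0 → ∅
LTS(Q): 3 reachable states
  n0 = a.a.(0 + 0) → ··a··> n1
  n1 = a.(0 + 0) → ··a··> n2
  n2 = 0 + 0 → ∅
Executing c from P (initial set {m0}):
  [1] c ⇒ {m2}
  — P admits the full trace.
Executing c from Q (initial set {n0}):
  [1] c ⇒ ∅ (Q stuck)

trace-distinct — witness ⟨c⟩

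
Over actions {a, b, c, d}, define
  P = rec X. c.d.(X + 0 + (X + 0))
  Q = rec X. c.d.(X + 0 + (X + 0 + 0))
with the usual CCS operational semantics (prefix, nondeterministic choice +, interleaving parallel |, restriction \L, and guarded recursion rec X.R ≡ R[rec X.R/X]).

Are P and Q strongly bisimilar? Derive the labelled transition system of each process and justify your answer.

YES

LTS(P): 3 reachable states
  m0 = rec X. c.d.(X + 0 + (X + 0)) :: —c→ m1
  m1 = d.((rec X. c.d.(X + 0 + (X + 0))) + 0 + ((rec X. c.d.(X + 0 + (X + 0))) + 0)) :: —d→ m2
  m2 = (rec X. c.d.(X + 0 + (X + 0))) + 0 + ((rec X. c.d.(X + 0 + (X + 0))) + 0) :: —c→ m1
LTS(Q): 3 reachable states
  n0 = rec X. c.d.(X + 0 + (X + 0 + 0)) :: —c→ n1
  n1 = d.((rec X. c.d.(X + 0 + (X + 0 + 0))) + 0 + ((rec X. c.d.(X + 0 + (X + 0 + 0))) + 0 + 0)) :: —d→ n2
  n2 = (rec X. c.d.(X + 0 + (X + 0 + 0))) + 0 + ((rec X. c.d.(X + 0 + (X + 0 + 0))) + 0 + 0) :: —c→ n1
Partition-refinement fixed point:
  B0 = {m0, m2, n0, n2}
  B1 = {m1, n1}
m0 ∈ B0, n0 ∈ B0 → same block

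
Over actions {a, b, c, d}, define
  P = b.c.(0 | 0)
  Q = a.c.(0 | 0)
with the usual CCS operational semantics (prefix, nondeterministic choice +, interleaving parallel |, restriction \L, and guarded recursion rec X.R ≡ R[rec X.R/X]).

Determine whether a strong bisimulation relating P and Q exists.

Reachable graph of P (3 states):
  m0 = b.c.(0 | 0) has moves —b→ m1
  m1 = c.(0 | 0) has moves —c→ m2
  m2 = 0 | 0 has moves ·
Reachable graph of Q (3 states):
  n0 = a.c.(0 | 0) has moves —a→ n1
  n1 = c.(0 | 0) has moves —c→ n2
  n2 = 0 | 0 has moves ·
Coarsest stable partition (strong bisimilarity classes):
  B0 = {m0}
  B1 = {m1, n1}
  B2 = {m2, n2}
  B3 = {n0}
m0 ∈ B0, n0 ∈ B3 → different blocks

NO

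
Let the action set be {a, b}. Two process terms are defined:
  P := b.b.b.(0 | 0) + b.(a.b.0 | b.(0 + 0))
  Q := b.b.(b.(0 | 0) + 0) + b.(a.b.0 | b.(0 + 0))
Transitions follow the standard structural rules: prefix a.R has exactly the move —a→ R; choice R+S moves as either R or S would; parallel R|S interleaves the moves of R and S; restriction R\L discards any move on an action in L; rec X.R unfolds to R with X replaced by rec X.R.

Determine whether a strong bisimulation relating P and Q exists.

LTS(P): 10 reachable states
  m0 = b.b.b.(0 | 0) + b.(a.b.0 | b.(0 + 0)) | =b=> m1, =b=> m2
  m1 = a.b.0 | b.(0 + 0) | =a=> m3, =b=> m4
  m2 = b.b.(0 | 0) | =b=> m5
  m3 = b.0 | b.(0 + 0) | =b=> m6, =b=> m7
  m4 = a.b.0 | (0 + 0) | =a=> m7
  m5 = b.(0 | 0) | =b=> m8
  m6 = 0 | b.(0 + 0) | =b=> m9
  m7 = b.0 | (0 + 0) | =b=> m9
  m8 = 0 | 0 | ∅
  m9 = 0 | (0 + 0) | ∅
LTS(Q): 10 reachable states
  n0 = b.b.(b.(0 | 0) + 0) + b.(a.b.0 | b.(0 + 0)) | =b=> n1, =b=> n2
  n1 = a.b.0 | b.(0 + 0) | =a=> n3, =b=> n4
  n2 = b.(b.(0 | 0) + 0) | =b=> n5
  n3 = b.0 | b.(0 + 0) | =b=> n6, =b=> n7
  n4 = a.b.0 | (0 + 0) | =a=> n7
  n5 = b.(0 | 0) + 0 | =b=> n8
  n6 = 0 | b.(0 + 0) | =b=> n9
  n7 = b.0 | (0 + 0) | =b=> n9
  n8 = 0 | 0 | ∅
  n9 = 0 | (0 + 0) | ∅
Coarsest stable partition (strong bisimilarity classes):
  B0 = {m0, n0}
  B1 = {m2, m3, n2, n3}
  B2 = {m5, m6, m7, n5, n6, n7}
  B3 = {m8, m9, n8, n9}
  B4 = {m1, n1}
  B5 = {m4, n4}
m0 ∈ B0, n0 ∈ B0 → same block

P ~ Q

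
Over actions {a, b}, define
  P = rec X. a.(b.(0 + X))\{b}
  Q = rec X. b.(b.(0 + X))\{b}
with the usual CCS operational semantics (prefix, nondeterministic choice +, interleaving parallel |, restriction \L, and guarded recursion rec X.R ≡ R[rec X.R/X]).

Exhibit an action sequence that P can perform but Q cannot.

P's transition system — 2 states:
  u0 = rec X. a.(b.(0 + X))\{b} → =a=> u1
  u1 = (b.(0 + (rec X. a.(b.(0 + X))\{b})))\{b} → stopped
Q's transition system — 2 states:
  v0 = rec X. b.(b.(0 + X))\{b} → =b=> v1
  v1 = (b.(0 + (rec X. b.(b.(0 + X))\{b})))\{b} → stopped
Trace ⟨a⟩ through P, begin at {u0}:
  [1] a ⇒ {u1}
  P completes σ.
Trace ⟨a⟩ through Q, begin at {v0}:
  [1] a ⇒ ∅ (Q stuck)

a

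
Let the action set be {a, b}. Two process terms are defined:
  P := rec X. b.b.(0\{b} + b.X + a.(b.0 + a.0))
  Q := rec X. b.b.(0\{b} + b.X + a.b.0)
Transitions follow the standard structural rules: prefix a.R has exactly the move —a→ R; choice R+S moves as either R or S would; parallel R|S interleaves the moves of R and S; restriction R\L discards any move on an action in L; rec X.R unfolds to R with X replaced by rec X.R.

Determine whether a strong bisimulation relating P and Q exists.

not bisimilar

P's transition system — 5 states:
  p0 = rec X. b.b.(0\{b} + b.X + a.(b.0 + a.0)) ⊢ ··b··> p1
  p1 = b.(0\{b} + b.(rec X. b.b.(0\{b} + b.X + a.(b.0 + a.0))) + a.(b.0 + a.0)) ⊢ ··b··> p2
  p2 = 0\{b} + b.(rec X. b.b.(0\{b} + b.X + a.(b.0 + a.0))) + a.(b.0 + a.0) ⊢ ··a··> p3, ··b··> p0
  p3 = b.0 + a.0 ⊢ ··a··> p4, ··b··> p4
  p4 = 0 ⊢ deadlocked
Q's transition system — 5 states:
  q0 = rec X. b.b.(0\{b} + b.X + a.b.0) ⊢ ··b··> q1
  q1 = b.(0\{b} + b.(rec X. b.b.(0\{b} + b.X + a.b.0)) + a.b.0) ⊢ ··b··> q2
  q2 = 0\{b} + b.(rec X. b.b.(0\{b} + b.X + a.b.0)) + a.b.0 ⊢ ··a··> q3, ··b··> q0
  q3 = b.0 ⊢ ··b··> q4
  q4 = 0 ⊢ deadlocked
Partition-refinement fixed point:
  B0 = {p0}
  B1 = {p1}
  B2 = {p2}
  B3 = {p3}
  B4 = {p4, q4}
  B5 = {q0}
  B6 = {q1}
  B7 = {q2}
  B8 = {q3}
p0 ∈ B0, q0 ∈ B5 → different blocks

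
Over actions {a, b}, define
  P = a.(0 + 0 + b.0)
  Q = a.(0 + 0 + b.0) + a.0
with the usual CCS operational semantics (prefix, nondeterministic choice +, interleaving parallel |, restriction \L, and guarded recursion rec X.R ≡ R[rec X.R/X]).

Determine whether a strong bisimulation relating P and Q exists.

P's transition system — 3 states:
  p0 = a.(0 + 0 + b.0) :: -a-> p1
  p1 = 0 + 0 + b.0 :: -b-> p2
  p2 = 0 :: ·
Q's transition system — 3 states:
  q0 = a.(0 + 0 + b.0) + a.0 :: -a-> q1, -a-> q2
  q1 = 0 :: ·
  q2 = 0 + 0 + b.0 :: -b-> q1
Partition-refinement fixed point:
  B0 = {p0}
  B1 = {p1, q2}
  B2 = {p2, q1}
  B3 = {q0}
p0 ∈ B0, q0 ∈ B3 → different blocks

not bisimilar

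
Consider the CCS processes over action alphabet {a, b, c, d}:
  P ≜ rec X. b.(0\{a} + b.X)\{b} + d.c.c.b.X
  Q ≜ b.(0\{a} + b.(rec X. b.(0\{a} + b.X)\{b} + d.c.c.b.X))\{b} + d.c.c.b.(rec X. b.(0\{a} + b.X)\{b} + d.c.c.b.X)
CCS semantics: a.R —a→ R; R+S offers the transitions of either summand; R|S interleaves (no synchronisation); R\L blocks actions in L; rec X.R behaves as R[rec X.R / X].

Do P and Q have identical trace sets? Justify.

Reachable graph of P (5 states):
  p0 = rec X. b.(0\{a} + b.X)\{b} + d.c.c.b.X :: —b→ p1, —d→ p2
  p1 = (0\{a} + b.(rec X. b.(0\{a} + b.X)\{b} + d.c.c.b.X))\{b} :: (no moves)
  p2 = c.c.b.(rec X. b.(0\{a} + b.X)\{b} + d.c.c.b.X) :: —c→ p3
  p3 = c.b.(rec X. b.(0\{a} + b.X)\{b} + d.c.c.b.X) :: —c→ p4
  p4 = b.(rec X. b.(0\{a} + b.X)\{b} + d.c.c.b.X) :: —b→ p0
Reachable graph of Q (6 states):
  q0 = b.(0\{a} + b.(rec X. b.(0\{a} + b.X)\{b} + d.c.c.b.X))\{b} + d.c.c.b.(rec X. b.(0\{a} + b.X)\{b} + d.c.c.b.X) :: —b→ q1, —d→ q2
  q1 = (0\{a} + b.(rec X. b.(0\{a} + b.X)\{b} + d.c.c.b.X))\{b} :: (no moves)
  q2 = c.c.b.(rec X. b.(0\{a} + b.X)\{b} + d.c.c.b.X) :: —c→ q3
  q3 = c.b.(rec X. b.(0\{a} + b.X)\{b} + d.c.c.b.X) :: —c→ q4
  q4 = b.(rec X. b.(0\{a} + b.X)\{b} + d.c.c.b.X) :: —b→ q5
  q5 = rec X. b.(0\{a} + b.X)\{b} + d.c.c.b.X :: —b→ q1, —d→ q2
Coarsest stable partition (strong bisimilarity classes):
  B0 = {p0, q0, q5}
  B1 = {p2, q2}
  B2 = {p3, q3}
  B3 = {p4, q4}
  B4 = {p1, q1}
p0 ∈ B0, q0 ∈ B0 → same block
Bisimilar ⇒ trace-equivalent.

traces(P) = traces(Q)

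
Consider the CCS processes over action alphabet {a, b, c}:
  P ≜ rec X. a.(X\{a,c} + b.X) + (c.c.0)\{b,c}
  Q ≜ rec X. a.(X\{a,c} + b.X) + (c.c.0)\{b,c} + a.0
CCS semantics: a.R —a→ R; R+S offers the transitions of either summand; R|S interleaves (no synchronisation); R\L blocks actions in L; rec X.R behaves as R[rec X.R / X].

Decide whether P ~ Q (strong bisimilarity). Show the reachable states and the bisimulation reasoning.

NO

Reachable graph of P (2 states):
  u0 = rec X. a.(X\{a,c} + b.X) + (c.c.0)\{b,c} :: --a--▸ u1
  u1 = (rec X. a.(X\{a,c} + b.X) + (c.c.0)\{b,c})\{a,c} + b.(rec X. a.(X\{a,c} + b.X) + (c.c.0)\{b,c}) :: --b--▸ u0
Reachable graph of Q (3 states):
  v0 = rec X. a.(X\{a,c} + b.X) + (c.c.0)\{b,c} + a.0 :: --a--▸ v1, --a--▸ v2
  v1 = (rec X. a.(X\{a,c} + b.X) + (c.c.0)\{b,c} + a.0)\{a,c} + b.(rec X. a.(X\{a,c} + b.X) + (c.c.0)\{b,c} + a.0) :: --b--▸ v0
  v2 = 0 :: ·
Partition-refinement fixed point:
  B0 = {u0}
  B1 = {u1}
  B2 = {v0}
  B3 = {v1}
  B4 = {v2}
u0 ∈ B0, v0 ∈ B2 → different blocks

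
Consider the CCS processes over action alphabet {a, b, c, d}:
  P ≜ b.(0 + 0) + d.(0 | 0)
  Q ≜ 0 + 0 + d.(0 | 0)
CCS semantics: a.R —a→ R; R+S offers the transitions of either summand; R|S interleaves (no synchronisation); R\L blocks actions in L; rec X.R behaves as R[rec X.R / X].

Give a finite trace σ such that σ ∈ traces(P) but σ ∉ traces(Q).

b

LTS(P): 3 reachable states
  m0 = b.(0 + 0) + d.(0 | 0) :: —b→ m1, —d→ m2
  m1 = 0 + 0 :: stopped
  m2 = 0 | 0 :: stopped
LTS(Q): 2 reachable states
  n0 = 0 + 0 + d.(0 | 0) :: —d→ n1
  n1 = 0 | 0 :: stopped
Trace ⟨b⟩ through P, begin at {m0}:
  after b @ step 1: {m1}
  ✓ P
Trace ⟨b⟩ through Q, begin at {n0}:
  after b @ step 1: ∅  — Q cannot continue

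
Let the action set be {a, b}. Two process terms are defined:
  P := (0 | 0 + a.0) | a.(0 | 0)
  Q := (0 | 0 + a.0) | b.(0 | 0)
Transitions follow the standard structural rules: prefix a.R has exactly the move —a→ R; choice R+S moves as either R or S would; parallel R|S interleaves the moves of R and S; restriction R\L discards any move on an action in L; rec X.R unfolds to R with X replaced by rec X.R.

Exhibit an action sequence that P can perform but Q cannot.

P's transition system — 4 states:
  m0 = (0 | 0 + a.0) | a.(0 | 0) ⊢ —a→ m1, —a→ m2
  m1 = (0 | 0 + a.0) | (0 | 0) ⊢ —a→ m3
  m2 = 0 | a.(0 | 0) ⊢ —a→ m3
  m3 = 0 | (0 | 0) ⊢ deadlocked
Q's transition system — 4 states:
  n0 = (0 | 0 + a.0) | b.(0 | 0) ⊢ —a→ n1, —b→ n2
  n1 = 0 | b.(0 | 0) ⊢ —b→ n3
  n2 = (0 | 0 + a.0) | (0 | 0) ⊢ —a→ n3
  n3 = 0 | (0 | 0) ⊢ deadlocked
Trace ⟨aa⟩ through P, begin at {m0}:
  [1] a ⇒ {m1, m2}
  [2] a ⇒ {m3}
  ✓ P
Trace ⟨aa⟩ through Q, begin at {n0}:
  [1] a ⇒ {n1}
  [2] a ⇒ ∅ (Q stuck)

aa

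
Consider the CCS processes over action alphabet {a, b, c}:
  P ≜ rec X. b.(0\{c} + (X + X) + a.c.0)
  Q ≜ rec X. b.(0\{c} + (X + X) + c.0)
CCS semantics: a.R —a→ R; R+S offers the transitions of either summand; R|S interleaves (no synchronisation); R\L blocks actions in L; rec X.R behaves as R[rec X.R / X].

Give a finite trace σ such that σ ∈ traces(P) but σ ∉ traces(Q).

P's transition system — 4 states:
  p0 = rec X. b.(0\{c} + (X + X) + a.c.0) has moves —b→ p1
  p1 = 0\{c} + ((rec X. b.(0\{c} + (X + X) + a.c.0)) + (rec X. b.(0\{c} + (X + X) + a.c.0))) + a.c.0 has moves —a→ p2, —b→ p1
  p2 = c.0 has moves —c→ p3
  p3 = 0 has moves (no moves)
Q's transition system — 3 states:
  q0 = rec X. b.(0\{c} + (X + X) + c.0) has moves —b→ q1
  q1 = 0\{c} + ((rec X. b.(0\{c} + (X + X) + c.0)) + (rec X. b.(0\{c} + (X + X) + c.0))) + c.0 has moves —b→ q1, —c→ q2
  q2 = 0 has moves (no moves)
Run σ = ⟨ba⟩ on P: start {p0}
  [1] b ⇒ {p1}
  [2] a ⇒ {p2}
  P completes σ.
Run σ = ⟨ba⟩ on Q: start {q0}
  [1] b ⇒ {q1}
  [2] a ⇒ no successor for Q

ba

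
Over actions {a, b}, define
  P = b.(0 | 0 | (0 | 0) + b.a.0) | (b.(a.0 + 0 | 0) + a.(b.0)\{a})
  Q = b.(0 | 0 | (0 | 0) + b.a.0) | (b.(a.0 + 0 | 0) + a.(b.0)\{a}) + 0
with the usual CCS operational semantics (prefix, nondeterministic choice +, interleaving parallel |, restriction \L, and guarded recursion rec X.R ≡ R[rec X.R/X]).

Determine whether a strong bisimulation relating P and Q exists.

P's transition system — 20 states:
  u0 = b.(0 | 0 | (0 | 0) + b.a.0) | (b.(a.0 + 0 | 0) + a.(b.0)\{a}) | --a--▸ u1, --b--▸ u2, --b--▸ u3
  u1 = b.(0 | 0 | (0 | 0) + b.a.0) | (b.0)\{a} | --b--▸ u4, --b--▸ u5
  u2 = (0 | 0 | (0 | 0) + b.a.0) | (b.(a.0 + 0 | 0) + a.(b.0)\{a}) | --a--▸ u4, --b--▸ u6, --b--▸ u7
  u3 = b.(0 | 0 | (0 | 0) + b.a.0) | (a.0 + 0 | 0) | --a--▸ u8, --b--▸ u6
  u4 = (0 | 0 | (0 | 0) + b.a.0) | (b.0)\{a} | --b--▸ u10, --b--▸ u9
  u5 = b.(0 | 0 | (0 | 0) + b.a.0) | 0\{a} | --b--▸ u9
  u6 = (0 | 0 | (0 | 0) + b.a.0) | (a.0 + 0 | 0) | --a--▸ u11, --b--▸ u12
  u7 = a.0 | (b.(a.0 + 0 | 0) + a.(b.0)\{a}) | --a--▸ u10, --a--▸ u13, --b--▸ u12
  u8 = b.(0 | 0 | (0 | 0) + b.a.0) | 0 | --b--▸ u11
  u9 = (0 | 0 | (0 | 0) + b.a.0) | 0\{a} | --b--▸ u14
  u10 = a.0 | (b.0)\{a} | --a--▸ u15, --b--▸ u14
  u11 = (0 | 0 | (0 | 0) + b.a.0) | 0 | --b--▸ u16
  u12 = a.0 | (a.0 + 0 | 0) | --a--▸ u16, --a--▸ u17
  u13 = 0 | (b.(a.0 + 0 | 0) + a.(b.0)\{a}) | --a--▸ u15, --b--▸ u17
  u14 = a.0 | 0\{a} | --a--▸ u18
  u15 = 0 | (b.0)\{a} | --b--▸ u18
  u16 = a.0 | 0 | --a--▸ u19
  u17 = 0 | (a.0 + 0 | 0) | --a--▸ u19
  u18 = 0 | 0\{a} | deadlocked
  u19 = 0 | 0 | deadlocked
Q's transition system — 20 states:
  v0 = b.(0 | 0 | (0 | 0) + b.a.0) | (b.(a.0 + 0 | 0) + a.(b.0)\{a}) + 0 | --a--▸ v1, --b--▸ v2, --b--▸ v3
  v1 = b.(0 | 0 | (0 | 0) + b.a.0) | (b.0)\{a} | --b--▸ v4, --b--▸ v5
  v2 = (0 | 0 | (0 | 0) + b.a.0) | (b.(a.0 + 0 | 0) + a.(b.0)\{a}) | --a--▸ v4, --b--▸ v6, --b--▸ v7
  v3 = b.(0 | 0 | (0 | 0) + b.a.0) | (a.0 + 0 | 0) | --a--▸ v8, --b--▸ v6
  v4 = (0 | 0 | (0 | 0) + b.a.0) | (b.0)\{a} | --b--▸ v10, --b--▸ v9
  v5 = b.(0 | 0 | (0 | 0) + b.a.0) | 0\{a} | --b--▸ v9
  v6 = (0 | 0 | (0 | 0) + b.a.0) | (a.0 + 0 | 0) | --a--▸ v11, --b--▸ v12
  v7 = a.0 | (b.(a.0 + 0 | 0) + a.(b.0)\{a}) | --a--▸ v10, --a--▸ v13, --b--▸ v12
  v8 = b.(0 | 0 | (0 | 0) + b.a.0) | 0 | --b--▸ v11
  v9 = (0 | 0 | (0 | 0) + b.a.0) | 0\{a} | --b--▸ v14
  v10 = a.0 | (b.0)\{a} | --a--▸ v15, --b--▸ v14
  v11 = (0 | 0 | (0 | 0) + b.a.0) | 0 | --b--▸ v16
  v12 = a.0 | (a.0 + 0 | 0) | --a--▸ v16, --a--▸ v17
  v13 = 0 | (b.(a.0 + 0 | 0) + a.(b.0)\{a}) | --a--▸ v15, --b--▸ v17
  v14 = a.0 | 0\{a} | --a--▸ v18
  v15 = 0 | (b.0)\{a} | --b--▸ v18
  v16 = a.0 | 0 | --a--▸ v19
  v17 = 0 | (a.0 + 0 | 0) | --a--▸ v19
  v18 = 0 | 0\{a} | deadlocked
  v19 = 0 | 0 | deadlocked
Coarsest stable partition (strong bisimilarity classes):
  B0 = {u0, v0}
  B1 = {u2, v2}
  B2 = {u7, v7}
  B3 = {u10, u13, v10, v13}
  B4 = {u15, v15}
  B5 = {u18, u19, v18, v19}
  B6 = {u14, u16, u17, v14, v16, v17}
  B7 = {u12, v12}
  B8 = {u4, v4}
  B9 = {u11, u9, v11, v9}
  B10 = {u6, v6}
  B11 = {u3, v3}
  B12 = {u5, u8, v5, v8}
  B13 = {u1, v1}
u0 ∈ B0, v0 ∈ B0 → same block

bisimilar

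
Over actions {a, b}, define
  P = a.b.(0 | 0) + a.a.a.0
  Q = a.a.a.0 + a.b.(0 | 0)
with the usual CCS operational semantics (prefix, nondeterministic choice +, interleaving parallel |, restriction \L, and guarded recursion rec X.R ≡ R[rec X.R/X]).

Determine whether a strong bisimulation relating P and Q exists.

bisimilar

LTS(P): 6 reachable states
  s0 = a.b.(0 | 0) + a.a.a.0 :: =a=> s1, =a=> s2
  s1 = a.a.0 :: =a=> s3
  s2 = b.(0 | 0) :: =b=> s4
  s3 = a.0 :: =a=> s5
  s4 = 0 | 0 :: ·
  s5 = 0 :: ·
LTS(Q): 6 reachable states
  t0 = a.a.a.0 + a.b.(0 | 0) :: =a=> t1, =a=> t2
  t1 = a.a.0 :: =a=> t3
  t2 = b.(0 | 0) :: =b=> t4
  t3 = a.0 :: =a=> t5
  t4 = 0 | 0 :: ·
  t5 = 0 :: ·
Coarsest stable partition (strong bisimilarity classes):
  B0 = {s0, t0}
  B1 = {s1, t1}
  B2 = {s3, t3}
  B3 = {s4, s5, t4, t5}
  B4 = {s2, t2}
s0 ∈ B0, t0 ∈ B0 → same block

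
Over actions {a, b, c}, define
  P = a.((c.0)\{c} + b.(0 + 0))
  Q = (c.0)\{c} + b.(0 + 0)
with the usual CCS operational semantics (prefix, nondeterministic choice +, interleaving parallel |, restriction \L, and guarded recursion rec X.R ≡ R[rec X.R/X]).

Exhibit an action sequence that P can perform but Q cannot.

LTS(P): 3 reachable states
  m0 = a.((c.0)\{c} + b.(0 + 0)) → —a→ m1
  m1 = (c.0)\{c} + b.(0 + 0) → —b→ m2
  m2 = 0 + 0 → (no moves)
LTS(Q): 2 reachable states
  n0 = (c.0)\{c} + b.(0 + 0) → —b→ n1
  n1 = 0 + 0 → (no moves)
Executing a from P (initial set {m0}):
  after a @ step 1: {m1}
  P completes σ.
Executing a from Q (initial set {n0}):
  after a @ step 1: ∅ (Q stuck)

a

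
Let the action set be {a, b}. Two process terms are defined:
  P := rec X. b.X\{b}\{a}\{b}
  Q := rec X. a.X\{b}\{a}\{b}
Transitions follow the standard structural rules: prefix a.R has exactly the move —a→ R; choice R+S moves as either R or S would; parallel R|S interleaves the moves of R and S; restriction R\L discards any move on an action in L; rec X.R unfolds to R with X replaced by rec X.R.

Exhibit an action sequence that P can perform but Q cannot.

b

LTS(P): 2 reachable states
  s0 = rec X. b.X\{b}\{a}\{b} ⊢ =b=> s1
  s1 = (rec X. b.X\{b}\{a}\{b})\{b}\{a}\{b} ⊢ ·
LTS(Q): 2 reachable states
  t0 = rec X. a.X\{b}\{a}\{b} ⊢ =a=> t1
  t1 = (rec X. a.X\{b}\{a}\{b})\{b}\{a}\{b} ⊢ ·
Trace ⟨b⟩ through P, begin at {s0}:
  step 1 (b): {s1}
  — P admits the full trace.
Trace ⟨b⟩ through Q, begin at {t0}:
  step 1 (b): no successor for Q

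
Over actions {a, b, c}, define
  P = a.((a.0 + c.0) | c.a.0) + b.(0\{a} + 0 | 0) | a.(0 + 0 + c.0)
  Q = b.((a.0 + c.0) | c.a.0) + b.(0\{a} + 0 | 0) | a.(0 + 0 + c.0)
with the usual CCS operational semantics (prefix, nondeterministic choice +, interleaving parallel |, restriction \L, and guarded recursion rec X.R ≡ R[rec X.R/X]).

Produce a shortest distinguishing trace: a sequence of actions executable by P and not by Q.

Reachable graph of P (12 states):
  p0 = a.((a.0 + c.0) | c.a.0) + b.(0\{a} + 0 | 0) | a.(0 + 0 + c.0) ⊢ --a--▸ p1, --a--▸ p2, --b--▸ p3
  p1 = (a.0 + c.0) | c.a.0 ⊢ --a--▸ p4, --c--▸ p4, --c--▸ p5
  p2 = b.(0\{a} + 0 | 0) | (0 + 0 + c.0) ⊢ --b--▸ p6, --c--▸ p7
  p3 = (0\{a} + 0 | 0) | a.(0 + 0 + c.0) ⊢ --a--▸ p6
  p4 = 0 | c.a.0 ⊢ --c--▸ p8
  p5 = (a.0 + c.0) | a.0 ⊢ --a--▸ p8, --a--▸ p9, --c--▸ p8
  p6 = (0\{a} + 0 | 0) | (0 + 0 + c.0) ⊢ --c--▸ p10
  p7 = b.(0\{a} + 0 | 0) | 0 ⊢ --b--▸ p10
  p8 = 0 | a.0 ⊢ --a--▸ p11
  p9 = (a.0 + c.0) | 0 ⊢ --a--▸ p11, --c--▸ p11
  p10 = (0\{a} + 0 | 0) | 0 ⊢ (no moves)
  p11 = 0 | 0 ⊢ (no moves)
Reachable graph of Q (12 states):
  q0 = b.((a.0 + c.0) | c.a.0) + b.(0\{a} + 0 | 0) | a.(0 + 0 + c.0) ⊢ --a--▸ q1, --b--▸ q2, --b--▸ q3
  q1 = b.(0\{a} + 0 | 0) | (0 + 0 + c.0) ⊢ --b--▸ q4, --c--▸ q5
  q2 = (0\{a} + 0 | 0) | a.(0 + 0 + c.0) ⊢ --a--▸ q4
  q3 = (a.0 + c.0) | c.a.0 ⊢ --a--▸ q6, --c--▸ q6, --c--▸ q7
  q4 = (0\{a} + 0 | 0) | (0 + 0 + c.0) ⊢ --c--▸ q8
  q5 = b.(0\{a} + 0 | 0) | 0 ⊢ --b--▸ q8
  q6 = 0 | c.a.0 ⊢ --c--▸ q9
  q7 = (a.0 + c.0) | a.0 ⊢ --a--▸ q10, --a--▸ q9, --c--▸ q9
  q8 = (0\{a} + 0 | 0) | 0 ⊢ (no moves)
  q9 = 0 | a.0 ⊢ --a--▸ q11
  q10 = (a.0 + c.0) | 0 ⊢ --a--▸ q11, --c--▸ q11
  q11 = 0 | 0 ⊢ (no moves)
Run σ = ⟨aa⟩ on P: start {p0}
  after a @ step 1: {p1, p2}
  after a @ step 2: {p4}
  P completes σ.
Run σ = ⟨aa⟩ on Q: start {q0}
  after a @ step 1: {q1}
  after a @ step 2: ∅  — Q cannot continue

aa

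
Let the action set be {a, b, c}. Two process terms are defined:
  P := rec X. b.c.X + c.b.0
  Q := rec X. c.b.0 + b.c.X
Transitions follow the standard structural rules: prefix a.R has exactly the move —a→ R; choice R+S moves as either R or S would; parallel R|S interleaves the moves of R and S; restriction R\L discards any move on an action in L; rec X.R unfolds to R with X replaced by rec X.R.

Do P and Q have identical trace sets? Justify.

trace-equivalent

Reachable graph of P (4 states):
  u0 = rec X. b.c.X + c.b.0 :: -b-> u1, -c-> u2
  u1 = c.(rec X. b.c.X + c.b.0) :: -c-> u0
  u2 = b.0 :: -b-> u3
  u3 = 0 :: deadlocked
Reachable graph of Q (4 states):
  v0 = rec X. c.b.0 + b.c.X :: -b-> v1, -c-> v2
  v1 = c.(rec X. c.b.0 + b.c.X) :: -c-> v0
  v2 = b.0 :: -b-> v3
  v3 = 0 :: deadlocked
Coarsest stable partition (strong bisimilarity classes):
  B0 = {u0, v0}
  B1 = {u1, v1}
  B2 = {u2, v2}
  B3 = {u3, v3}
u0 ∈ B0, v0 ∈ B0 → same block
Bisimilar ⇒ trace-equivalent.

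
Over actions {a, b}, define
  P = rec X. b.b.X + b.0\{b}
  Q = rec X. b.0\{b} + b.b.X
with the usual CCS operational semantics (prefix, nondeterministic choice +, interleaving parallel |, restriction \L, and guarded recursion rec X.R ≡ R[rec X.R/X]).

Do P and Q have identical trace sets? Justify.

YES

P's transition system — 3 states:
  p0 = rec X. b.b.X + b.0\{b} :: -b-> p1, -b-> p2
  p1 = 0\{b} :: ∅
  p2 = b.(rec X. b.b.X + b.0\{b}) :: -b-> p0
Q's transition system — 3 states:
  q0 = rec X. b.0\{b} + b.b.X :: -b-> q1, -b-> q2
  q1 = 0\{b} :: ∅
  q2 = b.(rec X. b.0\{b} + b.b.X) :: -b-> q0
Coarsest stable partition (strong bisimilarity classes):
  B0 = {p0, q0}
  B1 = {p1, q1}
  B2 = {p2, q2}
p0 ∈ B0, q0 ∈ B0 → same block
Bisimilar ⇒ trace-equivalent.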